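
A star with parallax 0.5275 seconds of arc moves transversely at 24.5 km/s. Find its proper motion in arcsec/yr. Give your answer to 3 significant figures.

d = 1/p = 1/0.5275″ = 1.8957 pc.
μ = v_t / (4.74 d) = 24.5 / (4.74 × 1.8957) = 24.5 / 8.9856 = 2.7266 ″/yr.

2.73 arcsec/yr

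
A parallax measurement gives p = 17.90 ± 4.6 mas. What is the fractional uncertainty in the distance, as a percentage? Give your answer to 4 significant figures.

For d = 1/p, |σ_d/d| = |σ_p/p|.
σ_p/p = 4.6 / 17.90 = 0.25698 = 25.698%.

25.70%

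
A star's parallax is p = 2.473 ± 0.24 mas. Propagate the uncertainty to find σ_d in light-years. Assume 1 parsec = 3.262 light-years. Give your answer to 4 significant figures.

128.0 ly

d = 1/p, so σ_d = σ_p / p².
σ_d = 0.000240 / (0.002473)² = 0.000240 / 0.0000061157 = 39.243 pc = 39.243 × 3.262 ly = 128.01 ly.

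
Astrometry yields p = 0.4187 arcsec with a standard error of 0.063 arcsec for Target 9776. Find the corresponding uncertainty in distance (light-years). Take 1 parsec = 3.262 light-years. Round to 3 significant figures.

d = 1/p, so σ_d = σ_p / p².
σ_d = 0.0630 / (0.4187)² = 0.0630 / 0.17531 = 0.35936 pc = 0.35936 × 3.262 ly = 1.1722 ly.

1.17 ly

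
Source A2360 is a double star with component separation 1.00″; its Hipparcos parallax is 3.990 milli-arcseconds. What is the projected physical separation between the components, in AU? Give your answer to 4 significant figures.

250.6 AU

d = 1/p = 1/0.003990″ = 250.63 pc.
At distance d (pc), an angle of θ arcsec spans θ·d AU: s = 1.00 × 250.63 = 250.63 AU.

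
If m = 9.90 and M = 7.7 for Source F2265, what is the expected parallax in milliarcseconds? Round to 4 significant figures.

m − M = 9.90 − 7.7 = 2.20.
d = 10^((m−M)/5 + 1) = 10^1.440 = 27.542 pc.
p = 1/d = 1/27.542 = 0.036308 arcsec = 36.308 mas.

36.31 mas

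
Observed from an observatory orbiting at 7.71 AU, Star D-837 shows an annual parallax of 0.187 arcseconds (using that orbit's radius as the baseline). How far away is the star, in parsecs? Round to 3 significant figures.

41.2 pc

With baseline B (in AU) and parallax p (in arcsec), d = B/p parsecs.
d = 7.71 / 0.187 = 41.23 pc.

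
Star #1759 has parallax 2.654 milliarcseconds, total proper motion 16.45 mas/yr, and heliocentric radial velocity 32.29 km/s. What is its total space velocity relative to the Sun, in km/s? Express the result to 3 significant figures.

d = 1/p = 1/0.002654″ = 376.79 pc.
μ = 16.45 mas/yr = 0.01645 ″/yr.
v_t = 4.740 μ d = 4.740 × 0.01645 × 376.79 = 29.379 km/s.
v = √(v_r² + v_t²) = √(32.29² + 29.379²) = √1905.77 = 43.655 km/s.

43.7 km/s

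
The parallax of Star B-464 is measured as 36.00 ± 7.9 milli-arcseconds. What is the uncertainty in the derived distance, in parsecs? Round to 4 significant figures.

6.096 pc

d = 1/p, so σ_d = σ_p / p².
σ_d = 0.00790 / (0.03600)² = 0.00790 / 0.001296 = 6.0957 pc.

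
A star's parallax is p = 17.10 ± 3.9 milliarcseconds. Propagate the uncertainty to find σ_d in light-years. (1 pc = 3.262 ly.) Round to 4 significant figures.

43.51 ly

d = 1/p, so σ_d = σ_p / p².
σ_d = 0.00390 / (0.01710)² = 0.00390 / 0.00029241 = 13.337 pc = 13.337 × 3.262 ly = 43.505 ly.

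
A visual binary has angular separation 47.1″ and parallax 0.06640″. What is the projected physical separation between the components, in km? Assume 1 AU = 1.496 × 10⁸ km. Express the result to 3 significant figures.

1.06 × 10^11 km

d = 1/p = 1/0.06640″ = 15.06 pc.
At distance d (pc), an angle of θ arcsec spans θ·d AU: s = 47.1 × 15.06 = 709.33 AU.
= 709.33 × 1.496 × 10⁸ km = 1.0612 × 10^11 km.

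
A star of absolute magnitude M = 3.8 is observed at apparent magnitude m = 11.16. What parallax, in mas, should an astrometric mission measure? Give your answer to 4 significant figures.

m − M = 11.16 − 3.8 = 7.36.
d = 10^((m−M)/5 + 1) = 10^2.472 = 296.48 pc.
p = 1/d = 1/296.48 = 0.0033729 arcsec = 3.3729 mas.

3.373 mas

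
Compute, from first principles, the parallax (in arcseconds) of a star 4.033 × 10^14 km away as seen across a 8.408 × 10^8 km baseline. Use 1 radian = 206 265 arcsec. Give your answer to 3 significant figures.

θ ≈ B/d = (8.408 × 10^8) / (4.033 × 10^14) = 2.0848 × 10^-6 rad.
In arcseconds: 2.0848 × 10^-6 × 206265 = 0.43002″.

0.430 arcsec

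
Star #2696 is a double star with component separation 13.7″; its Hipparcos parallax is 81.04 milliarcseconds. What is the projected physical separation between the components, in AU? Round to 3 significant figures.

169 AU

d = 1/p = 1/0.08104″ = 12.34 pc.
At distance d (pc), an angle of θ arcsec spans θ·d AU: s = 13.7 × 12.34 = 169.06 AU.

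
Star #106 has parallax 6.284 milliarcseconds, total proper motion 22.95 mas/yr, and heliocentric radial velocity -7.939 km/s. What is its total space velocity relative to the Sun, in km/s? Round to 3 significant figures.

19.0 km/s

d = 1/p = 1/0.006284″ = 159.13 pc.
μ = 22.95 mas/yr = 0.02295 ″/yr.
v_t = 4.740 μ d = 4.740 × 0.02295 × 159.13 = 17.311 km/s.
v = √(v_r² + v_t²) = √((-7.939)² + 17.311²) = √362.698 = 19.045 km/s.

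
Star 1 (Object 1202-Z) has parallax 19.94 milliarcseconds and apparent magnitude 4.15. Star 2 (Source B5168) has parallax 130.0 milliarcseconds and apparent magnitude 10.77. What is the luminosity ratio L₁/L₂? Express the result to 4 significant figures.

L₁/L₂ = 18900

d₁ = 1/p₁ = 1/0.01994″ = 50.15 pc; d₂ = 1/p₂ = 1/0.1300″ = 7.6923 pc.
M₁ = m₁ − 5 log₁₀ d₁ + 5 = 4.15 − 8.5014 + 5 = 0.6486.
M₂ = 10.77 − 4.4303 + 5 = 11.3397.
L₁/L₂ = 10^(0.4(M₂ − M₁)) = 10^(0.4 × 10.6911) = 10^4.27644 = 18899.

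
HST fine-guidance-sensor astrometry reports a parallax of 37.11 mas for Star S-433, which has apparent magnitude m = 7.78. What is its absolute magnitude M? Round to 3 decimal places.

M = 5.627

d = 1/p = 1/0.03711″ = 26.947 pc.
m − M = 5 log₁₀(26.947) − 5 = 7.1526 − 5 = 2.1526.
M = m − (m − M) = 7.78 − 2.1526 = 5.627.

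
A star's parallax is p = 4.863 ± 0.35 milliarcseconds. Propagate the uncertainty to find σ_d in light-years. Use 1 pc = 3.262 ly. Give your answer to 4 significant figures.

48.28 ly

d = 1/p, so σ_d = σ_p / p².
σ_d = 0.000350 / (0.004863)² = 0.000350 / 0.000023649 = 14.8 pc = 14.8 × 3.262 ly = 48.278 ly.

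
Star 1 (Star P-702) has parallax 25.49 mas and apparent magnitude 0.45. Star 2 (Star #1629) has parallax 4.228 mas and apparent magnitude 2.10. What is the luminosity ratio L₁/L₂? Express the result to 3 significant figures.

L₁/L₂ = 0.126

d₁ = 1/p₁ = 1/0.02549″ = 39.231 pc; d₂ = 1/p₂ = 1/0.004228″ = 236.52 pc.
M₁ = m₁ − 5 log₁₀ d₁ + 5 = 0.45 − 7.9681 + 5 = -2.5181.
M₂ = 2.10 − 11.8693 + 5 = -4.7693.
L₁/L₂ = 10^(0.4(M₂ − M₁)) = 10^(0.4 × (-2.2512)) = 10^(-0.90048) = 0.12575.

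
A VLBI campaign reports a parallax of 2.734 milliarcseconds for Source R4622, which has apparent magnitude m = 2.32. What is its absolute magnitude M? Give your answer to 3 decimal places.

d = 1/p = 1/0.002734″ = 365.76 pc.
m − M = 5 log₁₀(365.76) − 5 = 12.8160 − 5 = 7.8160.
M = m − (m − M) = 2.32 − 7.8160 = -5.496.

M = -5.496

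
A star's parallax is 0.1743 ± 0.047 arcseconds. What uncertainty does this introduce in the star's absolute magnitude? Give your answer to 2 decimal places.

M = m − 5 log₁₀ d + 5 = m + 5 log₁₀ p + 5, so ∂M/∂p = 5/(p ln 10).
σ_M = (5/ln 10) · (σ_p/p) = 2.1715 × 0.047/0.1743 = 2.1715 × 0.26965 = 0.58554.

σ_M = 0.59 mag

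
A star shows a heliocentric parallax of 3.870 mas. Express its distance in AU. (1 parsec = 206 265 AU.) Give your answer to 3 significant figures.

p = 3.870 mas = 0.003870 arcsec.
d = 1/p = 1/0.003870 = 258.4 pc.
In AU: 258.4 × 206265 = 5.3299 × 10^7 AU.

5.33 × 10^7 AU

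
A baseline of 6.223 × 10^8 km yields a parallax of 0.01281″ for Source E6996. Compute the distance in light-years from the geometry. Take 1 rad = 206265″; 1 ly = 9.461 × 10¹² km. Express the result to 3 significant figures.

1060 ly

θ = 0.01281″ = 0.01281/206265 = 6.2105 × 10^-8 rad.
d = B/θ = (6.223 × 10^8) / (6.2105 × 10^-8) = 1.0020 × 10^16 km = (1.0020 × 10^16) / (9.461 × 10^12) ly = 1059.1 ly.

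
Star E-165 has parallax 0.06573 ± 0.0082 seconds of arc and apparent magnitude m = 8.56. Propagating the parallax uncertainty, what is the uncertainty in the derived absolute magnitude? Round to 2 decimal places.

σ_M = 0.27 mag

M = m − 5 log₁₀ d + 5 = m + 5 log₁₀ p + 5, so ∂M/∂p = 5/(p ln 10).
σ_M = (5/ln 10) · (σ_p/p) = 2.1715 × 0.0082/0.06573 = 2.1715 × 0.12475 = 0.27089.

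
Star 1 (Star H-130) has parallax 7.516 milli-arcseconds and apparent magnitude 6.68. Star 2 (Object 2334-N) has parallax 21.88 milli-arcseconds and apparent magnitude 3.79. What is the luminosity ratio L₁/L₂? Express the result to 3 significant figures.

L₁/L₂ = 0.592

d₁ = 1/p₁ = 1/0.007516″ = 133.05 pc; d₂ = 1/p₂ = 1/0.02188″ = 45.704 pc.
M₁ = m₁ − 5 log₁₀ d₁ + 5 = 6.68 − 10.6201 + 5 = 1.0599.
M₂ = 3.79 − 8.2998 + 5 = 0.4902.
L₁/L₂ = 10^(0.4(M₂ − M₁)) = 10^(0.4 × (-0.5697)) = 10^(-0.22788) = 0.59173.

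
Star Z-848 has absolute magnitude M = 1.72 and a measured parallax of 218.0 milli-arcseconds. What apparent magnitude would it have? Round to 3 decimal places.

d = 1/p = 1/0.2180″ = 4.5872 pc.
m − M = 5 log₁₀ d − 5 = 5 log₁₀(4.5872) − 5 = 3.3077 − 5 = -1.6923.
m = M + (m − M) = 1.72 + (-1.6923) = 0.028.

m = 0.028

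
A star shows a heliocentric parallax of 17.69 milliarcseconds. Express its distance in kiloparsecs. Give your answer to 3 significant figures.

0.0565 kpc

p = 17.69 milliarcseconds = 0.01769 arcsec.
d = 1/p = 1/0.01769 = 56.529 pc.
= 0.056529 kpc.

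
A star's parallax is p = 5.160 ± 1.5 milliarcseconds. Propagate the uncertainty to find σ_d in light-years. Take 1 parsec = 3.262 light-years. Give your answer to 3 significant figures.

184 ly

d = 1/p, so σ_d = σ_p / p².
σ_d = 0.00150 / (0.005160)² = 0.00150 / 0.000026626 = 56.336 pc = 56.336 × 3.262 ly = 183.77 ly.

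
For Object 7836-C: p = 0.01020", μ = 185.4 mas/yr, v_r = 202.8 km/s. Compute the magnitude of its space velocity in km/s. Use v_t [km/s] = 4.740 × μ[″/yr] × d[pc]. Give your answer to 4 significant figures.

d = 1/p = 1/0.01020″ = 98.039 pc.
μ = 185.4 mas/yr = 0.1854 ″/yr.
v_t = 4.740 μ d = 4.740 × 0.1854 × 98.039 = 86.156 km/s.
v = √(v_r² + v_t²) = √(202.8² + 86.156²) = √48550.7 = 220.34 km/s.

220.3 km/s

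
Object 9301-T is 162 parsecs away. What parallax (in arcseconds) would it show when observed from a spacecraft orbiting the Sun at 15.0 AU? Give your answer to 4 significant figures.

0.09259 arcsec

p (arcsec) = B (AU) / d (pc).
p = 15.0 / 162 = 0.092593 arcsec.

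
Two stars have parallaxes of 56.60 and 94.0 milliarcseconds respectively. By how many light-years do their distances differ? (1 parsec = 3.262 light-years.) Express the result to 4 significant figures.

22.93 ly

d_A = 1/0.05660″ = 17.668 pc; d_B = 1/0.09400″ = 10.638 pc.
|d_B − d_A| = |10.638 − 17.668| = 7.03 pc = 7.03 × 3.262 ly = 22.932 ly.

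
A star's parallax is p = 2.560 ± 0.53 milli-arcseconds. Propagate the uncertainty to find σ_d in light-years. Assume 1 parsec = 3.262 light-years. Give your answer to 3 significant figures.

d = 1/p, so σ_d = σ_p / p².
σ_d = 0.000530 / (0.002560)² = 0.000530 / 0.0000065536 = 80.872 pc = 80.872 × 3.262 ly = 263.8 ly.

264 ly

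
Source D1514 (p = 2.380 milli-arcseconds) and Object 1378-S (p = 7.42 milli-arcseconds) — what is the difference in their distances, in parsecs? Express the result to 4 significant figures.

d_A = 1/0.002380″ = 420.17 pc; d_B = 1/0.007420″ = 134.77 pc.
|d_B − d_A| = |134.77 − 420.17| = 285.4 pc.

285.4 pc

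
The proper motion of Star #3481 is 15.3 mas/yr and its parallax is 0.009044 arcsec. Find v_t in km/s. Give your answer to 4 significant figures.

d = 1/p = 1/0.009044″ = 110.57 pc.
μ = 15.3 mas/yr = 0.0153 ″/yr.
v_t = 4.74 × μ × d = 4.74 × 0.0153 × 110.57 = 8.0188 km/s.

8.019 km/s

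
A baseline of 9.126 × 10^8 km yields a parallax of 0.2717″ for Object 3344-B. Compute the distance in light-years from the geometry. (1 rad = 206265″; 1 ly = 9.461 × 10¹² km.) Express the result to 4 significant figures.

θ = 0.2717″ = 0.2717/206265 = 1.3172 × 10^-6 rad.
d = B/θ = (9.126 × 10^8) / (1.3172 × 10^-6) = 6.9283 × 10^14 km = (6.9283 × 10^14) / (9.461 × 10^12) ly = 73.23 ly.

73.23 ly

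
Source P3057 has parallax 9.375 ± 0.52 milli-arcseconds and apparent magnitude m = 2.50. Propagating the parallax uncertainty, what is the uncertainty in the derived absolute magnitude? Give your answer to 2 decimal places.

σ_M = 0.12 mag

M = m − 5 log₁₀ d + 5 = m + 5 log₁₀ p + 5, so ∂M/∂p = 5/(p ln 10).
σ_M = (5/ln 10) · (σ_p/p) = 2.1715 × 0.52/9.375 = 2.1715 × 0.055467 = 0.12045.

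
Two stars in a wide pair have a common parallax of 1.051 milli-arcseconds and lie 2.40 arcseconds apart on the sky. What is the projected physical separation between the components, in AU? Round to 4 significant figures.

d = 1/p = 1/0.001051″ = 951.47 pc.
At distance d (pc), an angle of θ arcsec spans θ·d AU: s = 2.40 × 951.47 = 2283.5 AU.

2284 AU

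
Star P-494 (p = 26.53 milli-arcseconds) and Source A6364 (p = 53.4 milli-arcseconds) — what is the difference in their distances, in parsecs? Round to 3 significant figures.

d_A = 1/0.02653″ = 37.693 pc; d_B = 1/0.05340″ = 18.727 pc.
|d_B − d_A| = |18.727 − 37.693| = 18.966 pc.

19.0 pc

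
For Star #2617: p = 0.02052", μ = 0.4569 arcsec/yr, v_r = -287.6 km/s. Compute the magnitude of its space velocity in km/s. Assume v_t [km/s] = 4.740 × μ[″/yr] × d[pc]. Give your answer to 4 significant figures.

d = 1/p = 1/0.02052″ = 48.733 pc.
v_t = 4.740 μ d = 4.740 × 0.4569 × 48.733 = 105.54 km/s.
v = √(v_r² + v_t²) = √((-287.6)² + 105.54²) = √93852.5 = 306.35 km/s.

306.4 km/s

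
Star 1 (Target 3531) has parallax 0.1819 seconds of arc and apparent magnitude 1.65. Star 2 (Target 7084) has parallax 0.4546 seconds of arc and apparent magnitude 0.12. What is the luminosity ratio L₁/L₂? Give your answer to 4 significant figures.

L₁/L₂ = 1.526

d₁ = 1/p₁ = 1/0.1819″ = 5.4975 pc; d₂ = 1/p₂ = 1/0.4546″ = 2.1997 pc.
M₁ = m₁ − 5 log₁₀ d₁ + 5 = 1.65 − 3.7008 + 5 = 2.9492.
M₂ = 0.12 − 1.7118 + 5 = 3.4082.
L₁/L₂ = 10^(0.4(M₂ − M₁)) = 10^(0.4 × 0.4590) = 10^0.18360 = 1.5262.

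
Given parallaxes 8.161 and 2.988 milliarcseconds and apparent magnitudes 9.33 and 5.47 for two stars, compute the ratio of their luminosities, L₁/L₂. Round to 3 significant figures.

L₁/L₂ = 0.00383

d₁ = 1/p₁ = 1/0.008161″ = 122.53 pc; d₂ = 1/p₂ = 1/0.002988″ = 334.67 pc.
M₁ = m₁ − 5 log₁₀ d₁ + 5 = 9.33 − 10.4412 + 5 = 3.8888.
M₂ = 5.47 − 12.6231 + 5 = -2.1531.
L₁/L₂ = 10^(0.4(M₂ − M₁)) = 10^(0.4 × (-6.0419)) = 10^(-2.41676) = 0.0038304.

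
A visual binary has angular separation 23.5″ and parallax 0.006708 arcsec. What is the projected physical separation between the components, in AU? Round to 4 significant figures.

3503 AU

d = 1/p = 1/0.006708″ = 149.08 pc.
At distance d (pc), an angle of θ arcsec spans θ·d AU: s = 23.5 × 149.08 = 3503.4 AU.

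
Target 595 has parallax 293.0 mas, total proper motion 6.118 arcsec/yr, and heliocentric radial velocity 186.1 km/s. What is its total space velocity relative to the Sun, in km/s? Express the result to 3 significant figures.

d = 1/p = 1/0.2930″ = 3.413 pc.
v_t = 4.740 μ d = 4.740 × 6.118 × 3.413 = 98.975 km/s.
v = √(v_r² + v_t²) = √(186.1² + 98.975²) = √44429.3 = 210.78 km/s.

211 km/s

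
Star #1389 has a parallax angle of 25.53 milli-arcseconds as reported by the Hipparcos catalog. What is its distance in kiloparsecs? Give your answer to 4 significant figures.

0.03917 kpc

p = 25.53 milli-arcseconds = 0.02553 arcsec.
d = 1/p = 1/0.02553 = 39.17 pc.
= 0.03917 kpc.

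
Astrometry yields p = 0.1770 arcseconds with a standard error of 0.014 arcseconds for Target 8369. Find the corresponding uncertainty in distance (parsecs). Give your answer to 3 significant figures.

0.447 pc

d = 1/p, so σ_d = σ_p / p².
σ_d = 0.0140 / (0.1770)² = 0.0140 / 0.031329 = 0.44687 pc.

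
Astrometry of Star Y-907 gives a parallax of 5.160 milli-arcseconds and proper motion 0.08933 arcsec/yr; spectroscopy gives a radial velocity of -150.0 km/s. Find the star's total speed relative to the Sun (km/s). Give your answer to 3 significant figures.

d = 1/p = 1/0.005160″ = 193.8 pc.
v_t = 4.740 μ d = 4.740 × 0.08933 × 193.8 = 82.06 km/s.
v = √(v_r² + v_t²) = √((-150.0)² + 82.06²) = √29233.8 = 170.98 km/s.

171 km/s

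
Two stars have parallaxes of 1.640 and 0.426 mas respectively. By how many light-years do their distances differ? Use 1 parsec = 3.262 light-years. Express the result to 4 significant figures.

5668 ly

d_A = 1/0.001640″ = 609.76 pc; d_B = 1/0.0004260″ = 2347.4 pc.
|d_B − d_A| = |2347.4 − 609.76| = 1737.6 pc = 1737.6 × 3.262 ly = 5668.1 ly.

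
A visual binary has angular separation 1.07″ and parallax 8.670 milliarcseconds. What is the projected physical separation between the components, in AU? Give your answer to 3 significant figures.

d = 1/p = 1/0.008670″ = 115.34 pc.
At distance d (pc), an angle of θ arcsec spans θ·d AU: s = 1.07 × 115.34 = 123.41 AU.

123 AU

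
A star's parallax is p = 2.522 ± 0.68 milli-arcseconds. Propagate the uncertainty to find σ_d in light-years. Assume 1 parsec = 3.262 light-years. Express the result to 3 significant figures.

349 ly

d = 1/p, so σ_d = σ_p / p².
σ_d = 0.000680 / (0.002522)² = 0.000680 / 0.0000063605 = 106.91 pc = 106.91 × 3.262 ly = 348.74 ly.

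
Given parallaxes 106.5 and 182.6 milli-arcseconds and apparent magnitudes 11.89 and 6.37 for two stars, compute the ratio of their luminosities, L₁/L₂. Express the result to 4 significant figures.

L₁/L₂ = 0.01821

d₁ = 1/p₁ = 1/0.1065″ = 9.3897 pc; d₂ = 1/p₂ = 1/0.1826″ = 5.4765 pc.
M₁ = m₁ − 5 log₁₀ d₁ + 5 = 11.89 − 4.8633 + 5 = 12.0267.
M₂ = 6.37 − 3.6925 + 5 = 7.6775.
L₁/L₂ = 10^(0.4(M₂ − M₁)) = 10^(0.4 × (-4.3492)) = 10^(-1.73968) = 0.01821.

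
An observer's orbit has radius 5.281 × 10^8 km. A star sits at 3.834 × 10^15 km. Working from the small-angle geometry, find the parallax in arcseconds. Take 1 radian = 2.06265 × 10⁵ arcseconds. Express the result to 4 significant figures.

0.02841 arcsec

θ ≈ B/d = (5.281 × 10^8) / (3.834 × 10^15) = 1.3774 × 10^-7 rad.
In arcseconds: 1.3774 × 10^-7 × 206265 = 0.028411″.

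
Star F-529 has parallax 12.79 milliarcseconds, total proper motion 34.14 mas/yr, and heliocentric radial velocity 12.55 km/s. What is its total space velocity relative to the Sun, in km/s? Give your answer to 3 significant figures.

d = 1/p = 1/0.01279″ = 78.186 pc.
μ = 34.14 mas/yr = 0.03414 ″/yr.
v_t = 4.740 μ d = 4.740 × 0.03414 × 78.186 = 12.652 km/s.
v = √(v_r² + v_t²) = √(12.55² + 12.652²) = √317.576 = 17.821 km/s.

17.8 km/s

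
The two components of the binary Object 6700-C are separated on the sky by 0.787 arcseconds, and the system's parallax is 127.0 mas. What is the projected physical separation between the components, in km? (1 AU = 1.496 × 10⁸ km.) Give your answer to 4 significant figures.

d = 1/p = 1/0.1270″ = 7.874 pc.
At distance d (pc), an angle of θ arcsec spans θ·d AU: s = 0.787 × 7.874 = 6.1968 AU.
= 6.1968 × 1.496 × 10⁸ km = 9.2704 × 10^8 km.

9.270 × 10^8 km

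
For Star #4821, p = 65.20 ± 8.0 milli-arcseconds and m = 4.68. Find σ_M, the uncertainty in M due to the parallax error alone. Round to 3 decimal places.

M = m − 5 log₁₀ d + 5 = m + 5 log₁₀ p + 5, so ∂M/∂p = 5/(p ln 10).
σ_M = (5/ln 10) · (σ_p/p) = 2.1715 × 8.0/65.20 = 2.1715 × 0.1227 = 0.26644.

σ_M = 0.266 mag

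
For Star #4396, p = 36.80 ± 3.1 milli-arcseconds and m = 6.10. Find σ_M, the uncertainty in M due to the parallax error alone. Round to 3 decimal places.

M = m − 5 log₁₀ d + 5 = m + 5 log₁₀ p + 5, so ∂M/∂p = 5/(p ln 10).
σ_M = (5/ln 10) · (σ_p/p) = 2.1715 × 3.1/36.80 = 2.1715 × 0.084239 = 0.18292.

σ_M = 0.183 mag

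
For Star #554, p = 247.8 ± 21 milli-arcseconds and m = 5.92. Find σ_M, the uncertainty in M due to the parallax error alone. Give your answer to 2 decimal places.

M = m − 5 log₁₀ d + 5 = m + 5 log₁₀ p + 5, so ∂M/∂p = 5/(p ln 10).
σ_M = (5/ln 10) · (σ_p/p) = 2.1715 × 21/247.8 = 2.1715 × 0.084746 = 0.18403.

σ_M = 0.18 mag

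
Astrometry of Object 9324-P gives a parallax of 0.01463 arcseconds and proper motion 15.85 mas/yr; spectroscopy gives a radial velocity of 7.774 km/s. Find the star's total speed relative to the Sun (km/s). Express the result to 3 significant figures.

9.32 km/s

d = 1/p = 1/0.01463″ = 68.353 pc.
μ = 15.85 mas/yr = 0.01585 ″/yr.
v_t = 4.740 μ d = 4.740 × 0.01585 × 68.353 = 5.1353 km/s.
v = √(v_r² + v_t²) = √(7.774² + 5.1353²) = √86.8064 = 9.317 km/s.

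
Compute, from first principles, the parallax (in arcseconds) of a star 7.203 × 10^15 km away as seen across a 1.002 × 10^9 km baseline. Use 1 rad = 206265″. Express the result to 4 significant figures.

0.02869 arcsec

θ ≈ B/d = (1.002 × 10^9) / (7.203 × 10^15) = 1.3911 × 10^-7 rad.
In arcseconds: 1.3911 × 10^-7 × 206265 = 0.028694″.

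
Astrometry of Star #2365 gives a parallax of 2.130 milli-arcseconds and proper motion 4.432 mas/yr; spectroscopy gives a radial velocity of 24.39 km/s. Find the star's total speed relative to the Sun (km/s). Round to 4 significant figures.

d = 1/p = 1/0.002130″ = 469.48 pc.
μ = 4.432 mas/yr = 0.004432 ″/yr.
v_t = 4.740 μ d = 4.740 × 0.004432 × 469.48 = 9.8627 km/s.
v = √(v_r² + v_t²) = √(24.39² + 9.8627²) = √692.145 = 26.309 km/s.

26.31 km/s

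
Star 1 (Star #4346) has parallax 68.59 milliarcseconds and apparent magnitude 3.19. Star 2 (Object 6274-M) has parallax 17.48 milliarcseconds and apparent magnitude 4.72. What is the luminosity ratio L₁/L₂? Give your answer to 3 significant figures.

d₁ = 1/p₁ = 1/0.06859″ = 14.579 pc; d₂ = 1/p₂ = 1/0.01748″ = 57.208 pc.
M₁ = m₁ − 5 log₁₀ d₁ + 5 = 3.19 − 5.8186 + 5 = 2.3714.
M₂ = 4.72 − 8.7873 + 5 = 0.9327.
L₁/L₂ = 10^(0.4(M₂ − M₁)) = 10^(0.4 × (-1.4387)) = 10^(-0.57548) = 0.26578.

L₁/L₂ = 0.266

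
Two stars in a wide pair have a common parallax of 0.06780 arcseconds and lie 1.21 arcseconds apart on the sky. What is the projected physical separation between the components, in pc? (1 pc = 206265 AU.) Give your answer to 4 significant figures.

d = 1/p = 1/0.06780″ = 14.749 pc.
At distance d (pc), an angle of θ arcsec spans θ·d AU: s = 1.21 × 14.749 = 17.846 AU.
= 17.846 / 206265 = 8.6520 × 10^-5 pc.

8.652 × 10^-5 pc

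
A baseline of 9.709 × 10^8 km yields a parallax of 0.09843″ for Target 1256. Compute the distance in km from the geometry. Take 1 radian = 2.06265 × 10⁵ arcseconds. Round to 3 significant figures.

2.03 × 10^15 km

θ = 0.09843″ = 0.09843/206265 = 4.7720 × 10^-7 rad.
d = B/θ = (9.709 × 10^8) / (4.7720 × 10^-7) = 2.0346 × 10^15 km.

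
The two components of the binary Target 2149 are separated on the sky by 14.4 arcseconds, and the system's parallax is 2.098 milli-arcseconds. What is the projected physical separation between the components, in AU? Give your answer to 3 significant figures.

d = 1/p = 1/0.002098″ = 476.64 pc.
At distance d (pc), an angle of θ arcsec spans θ·d AU: s = 14.4 × 476.64 = 6863.6 AU.

6860 AU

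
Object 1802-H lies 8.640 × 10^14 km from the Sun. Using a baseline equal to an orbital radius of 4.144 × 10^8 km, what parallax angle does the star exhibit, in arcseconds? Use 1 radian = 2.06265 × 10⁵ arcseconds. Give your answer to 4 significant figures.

0.09893 arcsec

θ ≈ B/d = (4.144 × 10^8) / (8.640 × 10^14) = 4.7963 × 10^-7 rad.
In arcseconds: 4.7963 × 10^-7 × 206265 = 0.098931″.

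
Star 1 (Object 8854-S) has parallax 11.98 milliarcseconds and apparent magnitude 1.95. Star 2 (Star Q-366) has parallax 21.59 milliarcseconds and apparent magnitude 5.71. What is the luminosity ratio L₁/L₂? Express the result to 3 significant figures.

d₁ = 1/p₁ = 1/0.01198″ = 83.472 pc; d₂ = 1/p₂ = 1/0.02159″ = 46.318 pc.
M₁ = m₁ − 5 log₁₀ d₁ + 5 = 1.95 − 9.6077 + 5 = -2.6577.
M₂ = 5.71 − 8.3287 + 5 = 2.3813.
L₁/L₂ = 10^(0.4(M₂ − M₁)) = 10^(0.4 × 5.0390) = 10^2.01560 = 103.66.

L₁/L₂ = 104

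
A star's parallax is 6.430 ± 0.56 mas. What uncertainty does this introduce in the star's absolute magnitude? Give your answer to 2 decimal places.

M = m − 5 log₁₀ d + 5 = m + 5 log₁₀ p + 5, so ∂M/∂p = 5/(p ln 10).
σ_M = (5/ln 10) · (σ_p/p) = 2.1715 × 0.56/6.430 = 2.1715 × 0.087092 = 0.18912.

σ_M = 0.19 mag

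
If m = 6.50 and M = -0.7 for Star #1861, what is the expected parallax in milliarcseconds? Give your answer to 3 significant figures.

m − M = 6.50 − (-0.7) = 7.20.
d = 10^((m−M)/5 + 1) = 10^2.440 = 275.42 pc.
p = 1/d = 1/275.42 = 0.0036308 arcsec = 3.6308 mas.

3.63 mas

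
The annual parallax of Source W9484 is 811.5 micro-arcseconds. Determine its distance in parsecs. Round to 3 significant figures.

1230 pc

p = 811.5 micro-arcseconds = 0.0008115 arcsec.
d = 1/p = 1/0.0008115 = 1232.3 pc.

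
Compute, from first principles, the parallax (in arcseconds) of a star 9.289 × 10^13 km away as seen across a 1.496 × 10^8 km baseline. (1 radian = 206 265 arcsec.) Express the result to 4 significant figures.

θ ≈ B/d = (1.496 × 10^8) / (9.289 × 10^13) = 1.6105 × 10^-6 rad.
In arcseconds: 1.6105 × 10^-6 × 206265 = 0.33219″.

0.3322 arcsec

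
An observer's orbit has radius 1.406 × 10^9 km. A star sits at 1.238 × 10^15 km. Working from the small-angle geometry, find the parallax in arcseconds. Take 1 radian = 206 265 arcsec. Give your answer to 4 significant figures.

0.2343 arcsec

θ ≈ B/d = (1.406 × 10^9) / (1.238 × 10^15) = 1.1357 × 10^-6 rad.
In arcseconds: 1.1357 × 10^-6 × 206265 = 0.23426″.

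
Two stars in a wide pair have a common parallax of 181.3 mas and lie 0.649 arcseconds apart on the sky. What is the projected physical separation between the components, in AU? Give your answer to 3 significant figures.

3.58 AU

d = 1/p = 1/0.1813″ = 5.5157 pc.
At distance d (pc), an angle of θ arcsec spans θ·d AU: s = 0.649 × 5.5157 = 3.5797 AU.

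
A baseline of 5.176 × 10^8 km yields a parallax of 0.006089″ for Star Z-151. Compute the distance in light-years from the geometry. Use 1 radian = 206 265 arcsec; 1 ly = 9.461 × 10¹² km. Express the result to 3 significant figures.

1850 ly

θ = 0.006089″ = 0.006089/206265 = 2.9520 × 10^-8 rad.
d = B/θ = (5.176 × 10^8) / (2.9520 × 10^-8) = 1.7534 × 10^16 km = (1.7534 × 10^16) / (9.461 × 10^12) ly = 1853.3 ly.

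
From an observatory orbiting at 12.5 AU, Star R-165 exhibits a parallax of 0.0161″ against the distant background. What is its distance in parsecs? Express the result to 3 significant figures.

With baseline B (in AU) and parallax p (in arcsec), d = B/p parsecs.
d = 12.5 / 0.0161 = 776.4 pc.

776 pc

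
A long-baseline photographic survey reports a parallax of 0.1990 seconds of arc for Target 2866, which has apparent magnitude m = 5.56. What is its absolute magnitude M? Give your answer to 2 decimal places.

M = 7.05

d = 1/p = 1/0.1990″ = 5.0251 pc.
m − M = 5 log₁₀(5.0251) − 5 = 3.5057 − 5 = -1.4943.
M = m − (m − M) = 5.56 − (-1.4943) = 7.05.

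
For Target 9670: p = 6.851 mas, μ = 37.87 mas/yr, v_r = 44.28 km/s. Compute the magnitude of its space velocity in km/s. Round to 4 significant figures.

d = 1/p = 1/0.006851″ = 145.96 pc.
μ = 37.87 mas/yr = 0.03787 ″/yr.
v_t = 4.740 μ d = 4.740 × 0.03787 × 145.96 = 26.2 km/s.
v = √(v_r² + v_t²) = √(44.28² + 26.2²) = √2647.16 = 51.451 km/s.

51.45 km/s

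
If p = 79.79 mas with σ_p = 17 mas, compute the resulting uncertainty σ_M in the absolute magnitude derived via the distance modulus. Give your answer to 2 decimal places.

σ_M = 0.46 mag

M = m − 5 log₁₀ d + 5 = m + 5 log₁₀ p + 5, so ∂M/∂p = 5/(p ln 10).
σ_M = (5/ln 10) · (σ_p/p) = 2.1715 × 17/79.79 = 2.1715 × 0.21306 = 0.46266.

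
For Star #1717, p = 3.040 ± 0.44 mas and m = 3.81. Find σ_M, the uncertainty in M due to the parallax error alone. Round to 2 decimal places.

σ_M = 0.31 mag

M = m − 5 log₁₀ d + 5 = m + 5 log₁₀ p + 5, so ∂M/∂p = 5/(p ln 10).
σ_M = (5/ln 10) · (σ_p/p) = 2.1715 × 0.44/3.040 = 2.1715 × 0.14474 = 0.3143.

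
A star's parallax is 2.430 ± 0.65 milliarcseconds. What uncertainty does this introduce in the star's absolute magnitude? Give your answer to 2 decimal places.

M = m − 5 log₁₀ d + 5 = m + 5 log₁₀ p + 5, so ∂M/∂p = 5/(p ln 10).
σ_M = (5/ln 10) · (σ_p/p) = 2.1715 × 0.65/2.430 = 2.1715 × 0.26749 = 0.58085.

σ_M = 0.58 mag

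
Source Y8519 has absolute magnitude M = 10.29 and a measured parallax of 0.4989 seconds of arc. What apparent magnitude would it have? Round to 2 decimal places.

m = 6.80

d = 1/p = 1/0.4989″ = 2.0044 pc.
m − M = 5 log₁₀ d − 5 = 5 log₁₀(2.0044) − 5 = 1.5099 − 5 = -3.4901.
m = M + (m − M) = 10.29 + (-3.4901) = 6.80.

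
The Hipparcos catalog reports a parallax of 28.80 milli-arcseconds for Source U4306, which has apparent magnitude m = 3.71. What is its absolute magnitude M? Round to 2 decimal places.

d = 1/p = 1/0.02880″ = 34.722 pc.
m − M = 5 log₁₀(34.722) − 5 = 7.7030 − 5 = 2.7030.
M = m − (m − M) = 3.71 − 2.7030 = 1.01.

M = 1.01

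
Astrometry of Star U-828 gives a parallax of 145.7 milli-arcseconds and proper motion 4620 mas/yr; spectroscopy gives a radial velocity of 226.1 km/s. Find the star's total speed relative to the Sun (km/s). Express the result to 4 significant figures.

d = 1/p = 1/0.1457″ = 6.8634 pc.
μ = 4620 mas/yr = 4.620 ″/yr.
v_t = 4.740 μ d = 4.740 × 4.620 × 6.8634 = 150.3 km/s.
v = √(v_r² + v_t²) = √(226.1² + 150.3²) = √73711.3 = 271.5 km/s.

271.5 km/s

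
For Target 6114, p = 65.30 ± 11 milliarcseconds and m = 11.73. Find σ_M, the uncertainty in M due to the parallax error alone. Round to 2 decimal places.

σ_M = 0.37 mag

M = m − 5 log₁₀ d + 5 = m + 5 log₁₀ p + 5, so ∂M/∂p = 5/(p ln 10).
σ_M = (5/ln 10) · (σ_p/p) = 2.1715 × 11/65.30 = 2.1715 × 0.16845 = 0.36579.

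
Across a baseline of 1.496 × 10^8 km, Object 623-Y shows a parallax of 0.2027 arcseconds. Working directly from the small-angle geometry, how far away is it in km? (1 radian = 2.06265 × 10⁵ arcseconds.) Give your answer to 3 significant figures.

θ = 0.2027″ = 0.2027/206265 = 9.8272 × 10^-7 rad.
d = B/θ = (1.496 × 10^8) / (9.8272 × 10^-7) = 1.5223 × 10^14 km.

1.52 × 10^14 km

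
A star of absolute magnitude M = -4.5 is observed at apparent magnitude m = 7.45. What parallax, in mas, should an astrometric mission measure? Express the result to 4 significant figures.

0.4074 mas

m − M = 7.45 − (-4.5) = 11.95.
d = 10^((m−M)/5 + 1) = 10^3.390 = 2454.7 pc.
p = 1/d = 1/2454.7 = 0.00040738 arcsec = 0.40738 mas.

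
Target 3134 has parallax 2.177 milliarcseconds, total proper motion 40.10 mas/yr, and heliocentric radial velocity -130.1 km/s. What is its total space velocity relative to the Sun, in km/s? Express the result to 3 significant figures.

d = 1/p = 1/0.002177″ = 459.35 pc.
μ = 40.10 mas/yr = 0.04010 ″/yr.
v_t = 4.740 μ d = 4.740 × 0.04010 × 459.35 = 87.31 km/s.
v = √(v_r² + v_t²) = √((-130.1)² + 87.31²) = √24549 = 156.68 km/s.

157 km/s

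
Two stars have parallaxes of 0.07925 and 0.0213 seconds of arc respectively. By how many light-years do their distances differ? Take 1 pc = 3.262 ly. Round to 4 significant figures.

112.0 ly

d_A = 1/0.07925″ = 12.618 pc; d_B = 1/0.02130″ = 46.948 pc.
|d_B − d_A| = |46.948 − 12.618| = 34.33 pc = 34.33 × 3.262 ly = 111.98 ly.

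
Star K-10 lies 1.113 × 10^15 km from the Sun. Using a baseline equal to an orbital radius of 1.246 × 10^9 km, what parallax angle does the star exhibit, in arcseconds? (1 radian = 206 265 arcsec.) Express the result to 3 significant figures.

θ ≈ B/d = (1.246 × 10^9) / (1.113 × 10^15) = 1.1195 × 10^-6 rad.
In arcseconds: 1.1195 × 10^-6 × 206265 = 0.23091″.

0.231 arcsec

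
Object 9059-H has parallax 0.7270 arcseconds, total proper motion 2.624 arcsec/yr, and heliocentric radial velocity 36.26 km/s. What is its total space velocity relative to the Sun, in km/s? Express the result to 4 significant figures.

40.09 km/s

d = 1/p = 1/0.7270″ = 1.3755 pc.
v_t = 4.740 μ d = 4.740 × 2.624 × 1.3755 = 17.108 km/s.
v = √(v_r² + v_t²) = √(36.26² + 17.108²) = √1607.47 = 40.093 km/s.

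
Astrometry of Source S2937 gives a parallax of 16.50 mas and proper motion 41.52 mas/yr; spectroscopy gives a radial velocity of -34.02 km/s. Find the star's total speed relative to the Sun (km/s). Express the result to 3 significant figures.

36.1 km/s

d = 1/p = 1/0.01650″ = 60.606 pc.
μ = 41.52 mas/yr = 0.04152 ″/yr.
v_t = 4.740 μ d = 4.740 × 0.04152 × 60.606 = 11.928 km/s.
v = √(v_r² + v_t²) = √((-34.02)² + 11.928²) = √1299.64 = 36.051 km/s.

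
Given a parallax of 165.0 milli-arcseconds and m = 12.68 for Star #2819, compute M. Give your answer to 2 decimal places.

d = 1/p = 1/0.1650″ = 6.0606 pc.
m − M = 5 log₁₀(6.0606) − 5 = 3.9126 − 5 = -1.0874.
M = m − (m − M) = 12.68 − (-1.0874) = 13.77.

M = 13.77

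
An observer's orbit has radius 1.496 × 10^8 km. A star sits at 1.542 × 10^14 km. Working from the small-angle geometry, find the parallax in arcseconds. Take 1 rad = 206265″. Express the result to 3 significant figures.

0.200 arcsec

θ ≈ B/d = (1.496 × 10^8) / (1.542 × 10^14) = 9.7017 × 10^-7 rad.
In arcseconds: 9.7017 × 10^-7 × 206265 = 0.20011″.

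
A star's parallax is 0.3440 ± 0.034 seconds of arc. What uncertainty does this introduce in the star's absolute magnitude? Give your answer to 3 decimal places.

M = m − 5 log₁₀ d + 5 = m + 5 log₁₀ p + 5, so ∂M/∂p = 5/(p ln 10).
σ_M = (5/ln 10) · (σ_p/p) = 2.1715 × 0.034/0.3440 = 2.1715 × 0.098837 = 0.21462.

σ_M = 0.215 mag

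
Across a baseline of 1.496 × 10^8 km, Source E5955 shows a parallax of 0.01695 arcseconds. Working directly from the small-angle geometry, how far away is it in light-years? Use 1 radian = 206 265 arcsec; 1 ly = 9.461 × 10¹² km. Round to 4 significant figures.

192.4 ly

θ = 0.01695″ = 0.01695/206265 = 8.2176 × 10^-8 rad.
d = B/θ = (1.496 × 10^8) / (8.2176 × 10^-8) = 1.8205 × 10^15 km = (1.8205 × 10^15) / (9.461 × 10^12) ly = 192.42 ly.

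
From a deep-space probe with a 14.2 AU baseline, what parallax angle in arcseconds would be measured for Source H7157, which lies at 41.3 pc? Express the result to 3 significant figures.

0.344 arcsec

p (arcsec) = B (AU) / d (pc).
p = 14.2 / 41.3 = 0.34383 arcsec.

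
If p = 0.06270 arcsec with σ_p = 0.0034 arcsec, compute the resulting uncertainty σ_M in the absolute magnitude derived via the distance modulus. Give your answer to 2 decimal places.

σ_M = 0.12 mag

M = m − 5 log₁₀ d + 5 = m + 5 log₁₀ p + 5, so ∂M/∂p = 5/(p ln 10).
σ_M = (5/ln 10) · (σ_p/p) = 2.1715 × 0.0034/0.06270 = 2.1715 × 0.054226 = 0.11775.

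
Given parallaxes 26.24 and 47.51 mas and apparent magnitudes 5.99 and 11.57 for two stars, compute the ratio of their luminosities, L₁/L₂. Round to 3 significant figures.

L₁/L₂ = 559

d₁ = 1/p₁ = 1/0.02624″ = 38.11 pc; d₂ = 1/p₂ = 1/0.04751″ = 21.048 pc.
M₁ = m₁ − 5 log₁₀ d₁ + 5 = 5.99 − 7.9052 + 5 = 3.0848.
M₂ = 11.57 − 6.6161 + 5 = 9.9539.
L₁/L₂ = 10^(0.4(M₂ − M₁)) = 10^(0.4 × 6.8691) = 10^2.74764 = 559.29.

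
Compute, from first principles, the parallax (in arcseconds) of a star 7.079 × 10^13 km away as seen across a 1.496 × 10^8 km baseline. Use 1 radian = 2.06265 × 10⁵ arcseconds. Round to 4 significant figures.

0.4359 arcsec

θ ≈ B/d = (1.496 × 10^8) / (7.079 × 10^13) = 2.1133 × 10^-6 rad.
In arcseconds: 2.1133 × 10^-6 × 206265 = 0.4359″.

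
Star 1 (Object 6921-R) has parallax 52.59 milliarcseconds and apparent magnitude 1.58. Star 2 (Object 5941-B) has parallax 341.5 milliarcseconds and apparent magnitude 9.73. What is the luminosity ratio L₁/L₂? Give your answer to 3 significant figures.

d₁ = 1/p₁ = 1/0.05259″ = 19.015 pc; d₂ = 1/p₂ = 1/0.3415″ = 2.9283 pc.
M₁ = m₁ − 5 log₁₀ d₁ + 5 = 1.58 − 6.3955 + 5 = 0.1845.
M₂ = 9.73 − 2.3331 + 5 = 12.3969.
L₁/L₂ = 10^(0.4(M₂ − M₁)) = 10^(0.4 × 12.2124) = 10^4.88496 = 76729.

L₁/L₂ = 76700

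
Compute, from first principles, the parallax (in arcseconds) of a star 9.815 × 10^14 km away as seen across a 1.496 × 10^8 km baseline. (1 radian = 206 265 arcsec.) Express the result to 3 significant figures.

θ ≈ B/d = (1.496 × 10^8) / (9.815 × 10^14) = 1.5242 × 10^-7 rad.
In arcseconds: 1.5242 × 10^-7 × 206265 = 0.031439″.

0.0314 arcsec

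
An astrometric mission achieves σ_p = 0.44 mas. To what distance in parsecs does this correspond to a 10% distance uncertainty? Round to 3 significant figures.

227 pc

σ_d/d = σ_p/p, so the condition is σ_p/p ≤ 0.10, i.e. p ≥ σ_p/0.10.
p_min = 0.44/0.10 = 4.4 mas = 0.0044 arcsec.
d_max = 1/p_min = 1/0.0044 = 227.27 pc.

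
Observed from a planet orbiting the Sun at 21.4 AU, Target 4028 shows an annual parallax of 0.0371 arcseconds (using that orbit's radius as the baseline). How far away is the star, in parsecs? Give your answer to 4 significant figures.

With baseline B (in AU) and parallax p (in arcsec), d = B/p parsecs.
d = 21.4 / 0.0371 = 576.82 pc.

576.8 pc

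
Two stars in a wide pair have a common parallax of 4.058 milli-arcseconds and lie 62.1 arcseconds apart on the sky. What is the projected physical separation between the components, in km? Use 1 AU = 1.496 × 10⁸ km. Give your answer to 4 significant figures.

2.289 × 10^12 km

d = 1/p = 1/0.004058″ = 246.43 pc.
At distance d (pc), an angle of θ arcsec spans θ·d AU: s = 62.1 × 246.43 = 15303 AU.
= 15303 × 1.496 × 10⁸ km = 2.2893 × 10^12 km.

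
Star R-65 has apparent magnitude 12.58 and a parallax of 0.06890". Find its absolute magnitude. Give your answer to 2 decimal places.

d = 1/p = 1/0.06890″ = 14.514 pc.
m − M = 5 log₁₀(14.514) − 5 = 5.8089 − 5 = 0.8089.
M = m − (m − M) = 12.58 − 0.8089 = 11.77.

M = 11.77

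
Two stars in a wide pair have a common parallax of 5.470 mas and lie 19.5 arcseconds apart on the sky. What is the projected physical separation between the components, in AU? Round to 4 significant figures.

d = 1/p = 1/0.005470″ = 182.82 pc.
At distance d (pc), an angle of θ arcsec spans θ·d AU: s = 19.5 × 182.82 = 3565 AU.

3565 AU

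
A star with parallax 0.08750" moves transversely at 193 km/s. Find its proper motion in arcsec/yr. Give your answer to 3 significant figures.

d = 1/p = 1/0.08750″ = 11.429 pc.
μ = v_t / (4.74 d) = 193 / (4.74 × 11.429) = 193 / 54.173 = 3.5627 ″/yr.

3.56 arcsec/yr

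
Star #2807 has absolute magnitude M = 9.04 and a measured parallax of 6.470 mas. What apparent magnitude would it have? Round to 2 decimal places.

m = 14.99

d = 1/p = 1/0.006470″ = 154.56 pc.
m − M = 5 log₁₀ d − 5 = 5 log₁₀(154.56) − 5 = 10.9455 − 5 = 5.9455.
m = M + (m − M) = 9.04 + 5.9455 = 14.99.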